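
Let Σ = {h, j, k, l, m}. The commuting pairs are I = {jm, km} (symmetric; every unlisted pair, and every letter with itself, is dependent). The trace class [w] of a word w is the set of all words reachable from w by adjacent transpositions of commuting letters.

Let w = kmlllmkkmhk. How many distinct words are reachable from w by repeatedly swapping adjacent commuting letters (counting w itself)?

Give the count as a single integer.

12

drop 0:k onto floor
drop 1:m onto floor
drop 2:l onto {0:k, 1:m}
drop 3:l onto {2:l}
drop 4:l onto {3:l}
drop 5:m onto {4:l}
drop 6:k onto {4:l}
drop 7:k onto {6:k}
drop 8:m onto {5:m}
drop 9:h onto {7:k, 8:m}
drop 10:k onto {9:h}
ground layer = {0:k, 1:m}
drop-orders for the pieces not yet dropped (sum over which currently-grounded one goes next):
  1 to go: {10} 1
  2 to go: {9,10} 1
  3 to go: {7,9,10} 1  {8,9,10} 1
  4 to go: {5,8,9,10} 1  {6,7,9,10} 1  {7,8,9,10} 2
  5 to go: {5,7,8,9,10} 3  {6,7,8,9,10} 3
  6 to go: {5,6,7,8,9,10} 6
  7 to go: {4,5,6,7,8,9,10} 6
  8 to go: {3,4,5,6,7,8,9,10} 6
  9 to go: {2,3,4,5,6,7,8,9,10} 6
  if 0:k drops first: 6 orders
  if 1:m drops first: 6 orders
heap linearizations: 12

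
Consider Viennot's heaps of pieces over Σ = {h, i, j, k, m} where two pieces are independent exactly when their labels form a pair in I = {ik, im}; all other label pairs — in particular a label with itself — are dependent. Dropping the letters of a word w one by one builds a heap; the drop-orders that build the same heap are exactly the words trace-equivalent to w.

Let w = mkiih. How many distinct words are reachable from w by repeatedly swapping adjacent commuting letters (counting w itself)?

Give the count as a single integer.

6

drop 0:m onto floor
drop 1:k onto {0:m}
drop 2:i onto floor
drop 3:i onto {2:i}
drop 4:h onto {1:k, 3:i}
ground layer = {0:m, 2:i}
drop-orders for the pieces not yet dropped (sum over which currently-grounded one goes next):
  1 to go: {4} 1
  2 to go: {1,4} 1  {3,4} 1
  3 to go: {0,1,4} 1  {1,3,4} 2  {2,3,4} 1
  if 0:m drops first: 3 orders
  if 2:i drops first: 3 orders
heap linearizations: 6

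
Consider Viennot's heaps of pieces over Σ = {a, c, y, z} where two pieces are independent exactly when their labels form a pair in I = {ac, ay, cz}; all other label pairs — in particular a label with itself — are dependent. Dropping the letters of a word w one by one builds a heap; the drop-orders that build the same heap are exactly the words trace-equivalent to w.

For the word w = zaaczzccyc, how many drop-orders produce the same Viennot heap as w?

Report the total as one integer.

56

0(z) covers ∅
1(a) covers 0:z
2(a) covers 1:a
3(c) covers ∅
4(z) covers 2:a
5(z) covers 4:z
6(c) covers 3:c
7(c) covers 6:c
8(y) covers 5:z, 7:c
9(c) covers 8:y
floor of heap: 0:z, 3:c
completions by unplaced set U, small U first (add the entries for U minus each lowest piece of U):
  |U|=1: {9}:1
  |U|=2: {8,9}:1
  |U|=3: {5,8,9}:1  {7,8,9}:1
  |U|=4: {4,5,8,9}:1  {5,7,8,9}:2  {6,7,8,9}:1
  |U|=5: {2,4,5,8,9}:1  {3,6,7,8,9}:1  {4,5,7,8,9}:3  {5,6,7,8,9}:3
  |U|=6: {1,2,4,5,8,9}:1  {2,4,5,7,8,9}:4  {3,5,6,7,8,9}:4  {4,5,6,7,8,9}:6
  |U|=7: {0,1,2,4,5,8,9}:1  {1,2,4,5,7,8,9}:5  {2,4,5,6,7,8,9}:10  {3,4,5,6,7,8,9}:10
  |U|=8: {0,1,2,4,5,7,8,9}:6  {1,2,4,5,6,7,8,9}:15  {2,3,4,5,6,7,8,9}:20
  start at 0(z): 35
  start at 3(c): 21
sum over floor = 56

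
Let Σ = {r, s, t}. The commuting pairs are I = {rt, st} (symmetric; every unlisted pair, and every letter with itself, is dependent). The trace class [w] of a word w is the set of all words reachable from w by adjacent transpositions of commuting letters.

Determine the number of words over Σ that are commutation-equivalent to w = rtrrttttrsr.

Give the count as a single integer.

462

piece 0:r — minimal
piece 1:t — minimal
piece 2:r rests on {0:r}
piece 3:r rests on {2:r}
piece 4:t rests on {1:t}
piece 5:t rests on {4:t}
piece 6:t rests on {5:t}
piece 7:t rests on {6:t}
piece 8:r rests on {3:r}
piece 9:s rests on {8:r}
piece 10:r rests on {9:s}
minimal pieces: {0:r, 1:t}
ways to finish when only these pieces remain (= sum over removing one remaining piece with nothing left below it):
  1 left: {7}→1  {10}→1
  2 left: {6,7}→1  {7,10}→2  {9,10}→1
  3 left: {5,6,7}→1  {6,7,10}→3  {7,9,10}→3  {8,9,10}→1
  4 left: {3,8,9,10}→1  {4,5,6,7}→1  {5,6,7,10}→4  {6,7,9,10}→6  {7,8,9,10}→4
  5 left: {1,4,5,6,7}→1  {2,3,8,9,10}→1  {3,7,8,9,10}→5  {4,5,6,7,10}→5  {5,6,7,9,10}→10  {6,7,8,9,10}→10
  6 left: {0,2,3,8,9,10}→1  {1,4,5,6,7,10}→6  {2,3,7,8,9,10}→6  {3,6,7,8,9,10}→15  {4,5,6,7,9,10}→15  {5,6,7,8,9,10}→20
  7 left: {0,2,3,7,8,9,10}→7  {1,4,5,6,7,9,10}→21  {2,3,6,7,8,9,10}→21  {3,5,6,7,8,9,10}→35  {4,5,6,7,8,9,10}→35
  8 left: {0,2,3,6,7,8,9,10}→28  {1,4,5,6,7,8,9,10}→56  {2,3,5,6,7,8,9,10}→56  {3,4,5,6,7,8,9,10}→70
  9 left: {0,2,3,5,6,7,8,9,10}→84  {1,3,4,5,6,7,8,9,10}→126  {2,3,4,5,6,7,8,9,10}→126
  placing 0:r first → 252 extensions
  placing 1:t first → 210 extensions
total linear extensions = 462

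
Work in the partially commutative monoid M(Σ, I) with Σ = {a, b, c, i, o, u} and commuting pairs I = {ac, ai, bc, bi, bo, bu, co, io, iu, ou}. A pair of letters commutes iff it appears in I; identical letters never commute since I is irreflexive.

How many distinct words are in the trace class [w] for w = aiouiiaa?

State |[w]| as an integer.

piece 0:a — minimal
piece 1:i — minimal
piece 2:o rests on {0:a}
piece 3:u rests on {0:a}
piece 4:i rests on {1:i}
piece 5:i rests on {4:i}
piece 6:a rests on {2:o, 3:u}
piece 7:a rests on {6:a}
minimal pieces: {0:a, 1:i}
ways to finish when only these pieces remain (= sum over removing one remaining piece with nothing left below it):
  1 left: {5}→1  {7}→1
  2 left: {4,5}→1  {5,7}→2  {6,7}→1
  3 left: {1,4,5}→1  {2,6,7}→1  {3,6,7}→1  {4,5,7}→3  {5,6,7}→3
  4 left: {1,4,5,7}→4  {2,3,6,7}→2  {2,5,6,7}→4  {3,5,6,7}→4  {4,5,6,7}→6
  5 left: {0,2,3,6,7}→2  {1,4,5,6,7}→10  {2,3,5,6,7}→10  {2,4,5,6,7}→10  {3,4,5,6,7}→10
  6 left: {0,2,3,5,6,7}→12  {1,2,4,5,6,7}→20  {1,3,4,5,6,7}→20  {2,3,4,5,6,7}→30
  placing 0:a first → 70 extensions
  placing 1:i first → 42 extensions
total linear extensions = 112

112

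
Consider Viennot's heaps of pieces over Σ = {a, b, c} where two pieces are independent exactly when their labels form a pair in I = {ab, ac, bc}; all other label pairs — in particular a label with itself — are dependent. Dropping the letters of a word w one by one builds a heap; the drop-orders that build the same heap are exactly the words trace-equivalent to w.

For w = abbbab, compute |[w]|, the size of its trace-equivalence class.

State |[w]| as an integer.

0(a) covers ∅
1(b) covers ∅
2(b) covers 1:b
3(b) covers 2:b
4(a) covers 0:a
5(b) covers 3:b
floor of heap: 0:a, 1:b
completions by unplaced set U, small U first (add the entries for U minus each lowest piece of U):
  |U|=1: {4}:1  {5}:1
  |U|=2: {0,4}:1  {3,5}:1  {4,5}:2
  |U|=3: {0,4,5}:3  {2,3,5}:1  {3,4,5}:3
  |U|=4: {0,3,4,5}:6  {1,2,3,5}:1  {2,3,4,5}:4
  start at 0(a): 5
  start at 1(b): 10
sum over floor = 15

15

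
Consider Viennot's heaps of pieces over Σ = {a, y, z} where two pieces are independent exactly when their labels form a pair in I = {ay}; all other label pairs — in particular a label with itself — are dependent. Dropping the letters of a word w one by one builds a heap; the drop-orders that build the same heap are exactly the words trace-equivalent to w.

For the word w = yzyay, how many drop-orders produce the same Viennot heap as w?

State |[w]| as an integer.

#0=y has no predecessor
#1=z depends on [0:y]
#2=y depends on [1:z]
#3=a depends on [1:z]
#4=y depends on [2:y]
sources: [0:y]
N(rest) = Σ N(rest − s) over sources s of rest; N(one piece) = 1:
  size 1 → [3]=1  [4]=1
  size 2 → [2,4]=1  [3,4]=2
  size 3 → [2,3,4]=3
  first=0(y) contributes 3

3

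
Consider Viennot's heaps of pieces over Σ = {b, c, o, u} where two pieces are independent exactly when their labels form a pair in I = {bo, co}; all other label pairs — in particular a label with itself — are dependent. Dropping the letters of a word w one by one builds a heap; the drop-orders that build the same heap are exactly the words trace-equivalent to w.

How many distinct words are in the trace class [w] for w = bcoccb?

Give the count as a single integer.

6

piece 0:b — minimal
piece 1:c rests on {0:b}
piece 2:o — minimal
piece 3:c rests on {1:c}
piece 4:c rests on {3:c}
piece 5:b rests on {4:c}
minimal pieces: {0:b, 2:o}
ways to finish when only these pieces remain (= sum over removing one remaining piece with nothing left below it):
  1 left: {2}→1  {5}→1
  2 left: {2,5}→2  {4,5}→1
  3 left: {2,4,5}→3  {3,4,5}→1
  4 left: {1,3,4,5}→1  {2,3,4,5}→4
  placing 0:b first → 5 extensions
  placing 2:o first → 1 extensions
total linear extensions = 6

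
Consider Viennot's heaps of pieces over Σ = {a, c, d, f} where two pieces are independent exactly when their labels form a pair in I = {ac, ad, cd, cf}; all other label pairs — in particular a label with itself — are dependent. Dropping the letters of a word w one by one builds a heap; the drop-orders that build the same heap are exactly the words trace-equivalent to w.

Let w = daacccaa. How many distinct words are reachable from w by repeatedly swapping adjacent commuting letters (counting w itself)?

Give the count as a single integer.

280

0(d) covers ∅
1(a) covers ∅
2(a) covers 1:a
3(c) covers ∅
4(c) covers 3:c
5(c) covers 4:c
6(a) covers 2:a
7(a) covers 6:a
floor of heap: 0:d, 1:a, 3:c
completions by unplaced set U, small U first (add the entries for U minus each lowest piece of U):
  |U|=1: {0}:1  {5}:1  {7}:1
  |U|=2: {0,5}:2  {0,7}:2  {4,5}:1  {5,7}:2  {6,7}:1
  |U|=3: {0,4,5}:3  {0,5,7}:6  {0,6,7}:3  {2,6,7}:1  {3,4,5}:1  {4,5,7}:3  {5,6,7}:3
  |U|=4: {0,2,6,7}:4  {0,3,4,5}:4  {0,4,5,7}:12  {0,5,6,7}:12  {1,2,6,7}:1  {2,5,6,7}:4  {3,4,5,7}:4  {4,5,6,7}:6
  |U|=5: {0,1,2,6,7}:5  {0,2,5,6,7}:20  {0,3,4,5,7}:20  {0,4,5,6,7}:30  {1,2,5,6,7}:5  {2,4,5,6,7}:10  {3,4,5,6,7}:10
  |U|=6: {0,1,2,5,6,7}:30  {0,2,4,5,6,7}:60  {0,3,4,5,6,7}:60  {1,2,4,5,6,7}:15  {2,3,4,5,6,7}:20
  start at 0(d): 35
  start at 1(a): 140
  start at 3(c): 105
sum over floor = 280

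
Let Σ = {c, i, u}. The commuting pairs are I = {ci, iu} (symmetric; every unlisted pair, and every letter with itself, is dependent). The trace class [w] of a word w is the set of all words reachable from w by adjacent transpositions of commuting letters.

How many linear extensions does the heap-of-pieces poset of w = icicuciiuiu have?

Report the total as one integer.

462

0(i) covers ∅
1(c) covers ∅
2(i) covers 0:i
3(c) covers 1:c
4(u) covers 3:c
5(c) covers 4:u
6(i) covers 2:i
7(i) covers 6:i
8(u) covers 5:c
9(i) covers 7:i
10(u) covers 8:u
floor of heap: 0:i, 1:c
completions by unplaced set U, small U first (add the entries for U minus each lowest piece of U):
  |U|=1: {9}:1  {10}:1
  |U|=2: {7,9}:1  {8,10}:1  {9,10}:2
  |U|=3: {5,8,10}:1  {6,7,9}:1  {7,9,10}:3  {8,9,10}:3
  |U|=4: {2,6,7,9}:1  {4,5,8,10}:1  {5,8,9,10}:4  {6,7,9,10}:4  {7,8,9,10}:6
  |U|=5: {0,2,6,7,9}:1  {2,6,7,9,10}:5  {3,4,5,8,10}:1  {4,5,8,9,10}:5  {5,7,8,9,10}:10  {6,7,8,9,10}:10
  |U|=6: {0,2,6,7,9,10}:6  {1,3,4,5,8,10}:1  {2,6,7,8,9,10}:15  {3,4,5,8,9,10}:6  {4,5,7,8,9,10}:15  {5,6,7,8,9,10}:20
  |U|=7: {0,2,6,7,8,9,10}:21  {1,3,4,5,8,9,10}:7  {2,5,6,7,8,9,10}:35  {3,4,5,7,8,9,10}:21  {4,5,6,7,8,9,10}:35
  |U|=8: {0,2,5,6,7,8,9,10}:56  {1,3,4,5,7,8,9,10}:28  {2,4,5,6,7,8,9,10}:70  {3,4,5,6,7,8,9,10}:56
  |U|=9: {0,2,4,5,6,7,8,9,10}:126  {1,3,4,5,6,7,8,9,10}:84  {2,3,4,5,6,7,8,9,10}:126
  start at 0(i): 210
  start at 1(c): 252
sum over floor = 462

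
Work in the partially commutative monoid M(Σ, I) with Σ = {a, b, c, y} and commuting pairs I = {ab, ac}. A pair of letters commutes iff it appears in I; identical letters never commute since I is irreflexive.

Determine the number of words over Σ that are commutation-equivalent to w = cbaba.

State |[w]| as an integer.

drop 0:c onto floor
drop 1:b onto {0:c}
drop 2:a onto floor
drop 3:b onto {1:b}
drop 4:a onto {2:a}
ground layer = {0:c, 2:a}
drop-orders for the pieces not yet dropped (sum over which currently-grounded one goes next):
  1 to go: {3} 1  {4} 1
  2 to go: {1,3} 1  {2,4} 1  {3,4} 2
  3 to go: {0,1,3} 1  {1,3,4} 3  {2,3,4} 3
  if 0:c drops first: 6 orders
  if 2:a drops first: 4 orders
heap linearizations: 10

10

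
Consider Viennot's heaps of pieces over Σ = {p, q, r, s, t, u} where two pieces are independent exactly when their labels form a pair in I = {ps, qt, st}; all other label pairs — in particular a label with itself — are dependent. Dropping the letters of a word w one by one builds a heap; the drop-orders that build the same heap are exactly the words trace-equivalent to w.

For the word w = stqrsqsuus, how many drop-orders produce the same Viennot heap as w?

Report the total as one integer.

piece 0:s — minimal
piece 1:t — minimal
piece 2:q rests on {0:s}
piece 3:r rests on {1:t, 2:q}
piece 4:s rests on {3:r}
piece 5:q rests on {4:s}
piece 6:s rests on {5:q}
piece 7:u rests on {6:s}
piece 8:u rests on {7:u}
piece 9:s rests on {8:u}
minimal pieces: {0:s, 1:t}
ways to finish when only these pieces remain (= sum over removing one remaining piece with nothing left below it):
  1 left: {9}→1
  2 left: {8,9}→1
  3 left: {7,8,9}→1
  4 left: {6,7,8,9}→1
  5 left: {5,6,7,8,9}→1
  6 left: {4,5,6,7,8,9}→1
  7 left: {3,4,5,6,7,8,9}→1
  8 left: {1,3,4,5,6,7,8,9}→1  {2,3,4,5,6,7,8,9}→1
  placing 0:s first → 2 extensions
  placing 1:t first → 1 extensions
total linear extensions = 3

3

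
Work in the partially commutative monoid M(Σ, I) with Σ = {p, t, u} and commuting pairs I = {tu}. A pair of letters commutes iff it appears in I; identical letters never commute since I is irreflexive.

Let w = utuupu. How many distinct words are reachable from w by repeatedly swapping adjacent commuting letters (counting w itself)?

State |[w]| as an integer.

0(u) covers ∅
1(t) covers ∅
2(u) covers 0:u
3(u) covers 2:u
4(p) covers 1:t, 3:u
5(u) covers 4:p
floor of heap: 0:u, 1:t
completions by unplaced set U, small U first (add the entries for U minus each lowest piece of U):
  |U|=1: {5}:1
  |U|=2: {4,5}:1
  |U|=3: {1,4,5}:1  {3,4,5}:1
  |U|=4: {1,3,4,5}:2  {2,3,4,5}:1
  start at 0(u): 3
  start at 1(t): 1
sum over floor = 4

4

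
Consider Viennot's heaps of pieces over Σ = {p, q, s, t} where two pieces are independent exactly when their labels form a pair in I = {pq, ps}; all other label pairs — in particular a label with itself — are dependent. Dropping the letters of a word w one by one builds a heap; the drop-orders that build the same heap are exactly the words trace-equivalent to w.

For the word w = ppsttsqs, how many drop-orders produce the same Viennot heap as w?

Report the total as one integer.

0(p) covers ∅
1(p) covers 0:p
2(s) covers ∅
3(t) covers 1:p, 2:s
4(t) covers 3:t
5(s) covers 4:t
6(q) covers 5:s
7(s) covers 6:q
floor of heap: 0:p, 2:s
completions by unplaced set U, small U first (add the entries for U minus each lowest piece of U):
  |U|=1: {7}:1
  |U|=2: {6,7}:1
  |U|=3: {5,6,7}:1
  |U|=4: {4,5,6,7}:1
  |U|=5: {3,4,5,6,7}:1
  |U|=6: {1,3,4,5,6,7}:1  {2,3,4,5,6,7}:1
  start at 0(p): 2
  start at 2(s): 1
sum over floor = 3

3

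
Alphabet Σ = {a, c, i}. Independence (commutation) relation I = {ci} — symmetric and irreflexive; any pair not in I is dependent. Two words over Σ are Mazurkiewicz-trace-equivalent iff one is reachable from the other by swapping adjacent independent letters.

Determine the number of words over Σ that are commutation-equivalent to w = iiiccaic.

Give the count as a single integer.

piece 0:i — minimal
piece 1:i rests on {0:i}
piece 2:i rests on {1:i}
piece 3:c — minimal
piece 4:c rests on {3:c}
piece 5:a rests on {2:i, 4:c}
piece 6:i rests on {5:a}
piece 7:c rests on {5:a}
minimal pieces: {0:i, 3:c}
ways to finish when only these pieces remain (= sum over removing one remaining piece with nothing left below it):
  1 left: {6}→1  {7}→1
  2 left: {6,7}→2
  3 left: {5,6,7}→2
  4 left: {2,5,6,7}→2  {4,5,6,7}→2
  5 left: {1,2,5,6,7}→2  {2,4,5,6,7}→4  {3,4,5,6,7}→2
  6 left: {0,1,2,5,6,7}→2  {1,2,4,5,6,7}→6  {2,3,4,5,6,7}→6
  placing 0:i first → 12 extensions
  placing 3:c first → 8 extensions
total linear extensions = 20

20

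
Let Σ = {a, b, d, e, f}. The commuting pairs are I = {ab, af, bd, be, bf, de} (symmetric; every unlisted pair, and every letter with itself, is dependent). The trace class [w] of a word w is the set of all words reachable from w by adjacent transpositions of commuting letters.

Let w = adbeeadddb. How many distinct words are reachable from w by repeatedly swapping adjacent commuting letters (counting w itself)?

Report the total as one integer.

135

piece 0:a — minimal
piece 1:d rests on {0:a}
piece 2:b — minimal
piece 3:e rests on {0:a}
piece 4:e rests on {3:e}
piece 5:a rests on {1:d, 4:e}
piece 6:d rests on {5:a}
piece 7:d rests on {6:d}
piece 8:d rests on {7:d}
piece 9:b rests on {2:b}
minimal pieces: {0:a, 2:b}
ways to finish when only these pieces remain (= sum over removing one remaining piece with nothing left below it):
  1 left: {8}→1  {9}→1
  2 left: {2,9}→1  {7,8}→1  {8,9}→2
  3 left: {2,8,9}→3  {6,7,8}→1  {7,8,9}→3
  4 left: {2,7,8,9}→6  {5,6,7,8}→1  {6,7,8,9}→4
  5 left: {1,5,6,7,8}→1  {2,6,7,8,9}→10  {4,5,6,7,8}→1  {5,6,7,8,9}→5
  6 left: {1,4,5,6,7,8}→2  {1,5,6,7,8,9}→6  {2,5,6,7,8,9}→15  {3,4,5,6,7,8}→1  {4,5,6,7,8,9}→6
  7 left: {1,2,5,6,7,8,9}→21  {1,3,4,5,6,7,8}→3  {1,4,5,6,7,8,9}→14  {2,4,5,6,7,8,9}→21  {3,4,5,6,7,8,9}→7
  8 left: {0,1,3,4,5,6,7,8}→3  {1,2,4,5,6,7,8,9}→56  {1,3,4,5,6,7,8,9}→24  {2,3,4,5,6,7,8,9}→28
  placing 0:a first → 108 extensions
  placing 2:b first → 27 extensions
total linear extensions = 135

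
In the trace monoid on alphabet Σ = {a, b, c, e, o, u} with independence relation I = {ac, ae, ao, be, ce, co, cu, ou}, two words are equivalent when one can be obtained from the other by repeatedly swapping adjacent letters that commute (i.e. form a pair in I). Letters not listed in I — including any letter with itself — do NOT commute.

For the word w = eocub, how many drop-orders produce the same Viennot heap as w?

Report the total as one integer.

drop 0:e onto floor
drop 1:o onto {0:e}
drop 2:c onto floor
drop 3:u onto {0:e}
drop 4:b onto {1:o, 2:c, 3:u}
ground layer = {0:e, 2:c}
drop-orders for the pieces not yet dropped (sum over which currently-grounded one goes next):
  1 to go: {4} 1
  2 to go: {1,4} 1  {2,4} 1  {3,4} 1
  3 to go: {1,2,4} 2  {1,3,4} 2  {2,3,4} 2
  if 0:e drops first: 6 orders
  if 2:c drops first: 2 orders
heap linearizations: 8

8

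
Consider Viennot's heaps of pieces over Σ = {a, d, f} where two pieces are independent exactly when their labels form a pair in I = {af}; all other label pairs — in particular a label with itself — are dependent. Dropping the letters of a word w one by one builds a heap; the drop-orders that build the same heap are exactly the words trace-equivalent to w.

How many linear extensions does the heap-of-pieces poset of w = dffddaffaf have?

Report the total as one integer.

piece 0:d — minimal
piece 1:f rests on {0:d}
piece 2:f rests on {1:f}
piece 3:d rests on {2:f}
piece 4:d rests on {3:d}
piece 5:a rests on {4:d}
piece 6:f rests on {4:d}
piece 7:f rests on {6:f}
piece 8:a rests on {5:a}
piece 9:f rests on {7:f}
minimal pieces: {0:d}
ways to finish when only these pieces remain (= sum over removing one remaining piece with nothing left below it):
  1 left: {8}→1  {9}→1
  2 left: {5,8}→1  {7,9}→1  {8,9}→2
  3 left: {5,8,9}→3  {6,7,9}→1  {7,8,9}→3
  4 left: {5,7,8,9}→6  {6,7,8,9}→4
  5 left: {5,6,7,8,9}→10
  6 left: {4,5,6,7,8,9}→10
  7 left: {3,4,5,6,7,8,9}→10
  8 left: {2,3,4,5,6,7,8,9}→10
  placing 0:d first → 10 extensions

10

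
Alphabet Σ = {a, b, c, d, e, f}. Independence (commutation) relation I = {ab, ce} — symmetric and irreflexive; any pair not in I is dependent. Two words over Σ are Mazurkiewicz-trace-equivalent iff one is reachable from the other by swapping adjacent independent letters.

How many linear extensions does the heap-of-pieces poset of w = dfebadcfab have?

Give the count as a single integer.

#0=d has no predecessor
#1=f depends on [0:d]
#2=e depends on [1:f]
#3=b depends on [2:e]
#4=a depends on [2:e]
#5=d depends on [3:b, 4:a]
#6=c depends on [5:d]
#7=f depends on [6:c]
#8=a depends on [7:f]
#9=b depends on [7:f]
sources: [0:d]
N(rest) = Σ N(rest − s) over sources s of rest; N(one piece) = 1:
  size 1 → [8]=1  [9]=1
  size 2 → [8,9]=2
  size 3 → [7,8,9]=2
  size 4 → [6,7,8,9]=2
  size 5 → [5,6,7,8,9]=2
  size 6 → [3,5,6,7,8,9]=2  [4,5,6,7,8,9]=2
  size 7 → [3,4,5,6,7,8,9]=4
  size 8 → [2,3,4,5,6,7,8,9]=4
  first=0(d) contributes 4

4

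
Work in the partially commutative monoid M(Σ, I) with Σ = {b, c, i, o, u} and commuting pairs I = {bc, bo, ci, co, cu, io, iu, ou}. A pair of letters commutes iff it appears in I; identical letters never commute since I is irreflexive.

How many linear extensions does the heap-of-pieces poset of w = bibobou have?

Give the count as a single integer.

#0=b has no predecessor
#1=i depends on [0:b]
#2=b depends on [1:i]
#3=o has no predecessor
#4=b depends on [2:b]
#5=o depends on [3:o]
#6=u depends on [4:b]
sources: [0:b, 3:o]
N(rest) = Σ N(rest − s) over sources s of rest; N(one piece) = 1:
  size 1 → [5]=1  [6]=1
  size 2 → [3,5]=1  [4,6]=1  [5,6]=2
  size 3 → [2,4,6]=1  [3,5,6]=3  [4,5,6]=3
  size 4 → [1,2,4,6]=1  [2,4,5,6]=4  [3,4,5,6]=6
  size 5 → [0,1,2,4,6]=1  [1,2,4,5,6]=5  [2,3,4,5,6]=10
  first=0(b) contributes 15
  first=3(o) contributes 6
|[w]| = 21

21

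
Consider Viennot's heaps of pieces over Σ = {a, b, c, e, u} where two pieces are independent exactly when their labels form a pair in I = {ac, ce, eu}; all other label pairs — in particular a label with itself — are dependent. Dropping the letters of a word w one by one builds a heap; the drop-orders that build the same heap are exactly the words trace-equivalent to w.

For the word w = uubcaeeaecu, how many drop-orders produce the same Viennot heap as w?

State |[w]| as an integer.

0(u) covers ∅
1(u) covers 0:u
2(b) covers 1:u
3(c) covers 2:b
4(a) covers 2:b
5(e) covers 4:a
6(e) covers 5:e
7(a) covers 6:e
8(e) covers 7:a
9(c) covers 3:c
10(u) covers 7:a, 9:c
floor of heap: 0:u
completions by unplaced set U, small U first (add the entries for U minus each lowest piece of U):
  |U|=1: {8}:1  {10}:1
  |U|=2: {8,10}:2  {9,10}:1
  |U|=3: {3,9,10}:1  {7,8,10}:2  {8,9,10}:3
  |U|=4: {3,8,9,10}:4  {6,7,8,10}:2  {7,8,9,10}:5
  |U|=5: {3,7,8,9,10}:9  {5,6,7,8,10}:2  {6,7,8,9,10}:7
  |U|=6: {3,6,7,8,9,10}:16  {4,5,6,7,8,10}:2  {5,6,7,8,9,10}:9
  |U|=7: {3,5,6,7,8,9,10}:25  {4,5,6,7,8,9,10}:11
  |U|=8: {3,4,5,6,7,8,9,10}:36
  |U|=9: {2,3,4,5,6,7,8,9,10}:36
  start at 0(u): 36

36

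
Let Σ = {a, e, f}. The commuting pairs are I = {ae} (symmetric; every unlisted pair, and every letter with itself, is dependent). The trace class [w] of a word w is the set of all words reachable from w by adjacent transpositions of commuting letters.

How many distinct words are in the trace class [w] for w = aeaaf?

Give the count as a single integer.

4

#0=a has no predecessor
#1=e has no predecessor
#2=a depends on [0:a]
#3=a depends on [2:a]
#4=f depends on [1:e, 3:a]
sources: [0:a, 1:e]
N(rest) = Σ N(rest − s) over sources s of rest; N(one piece) = 1:
  size 1 → [4]=1
  size 2 → [1,4]=1  [3,4]=1
  size 3 → [1,3,4]=2  [2,3,4]=1
  first=0(a) contributes 3
  first=1(e) contributes 1
|[w]| = 4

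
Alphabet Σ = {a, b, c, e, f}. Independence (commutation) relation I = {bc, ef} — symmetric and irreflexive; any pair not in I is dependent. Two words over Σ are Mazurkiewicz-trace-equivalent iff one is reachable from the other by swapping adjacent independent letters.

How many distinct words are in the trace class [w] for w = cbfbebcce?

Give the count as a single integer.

0(c) covers ∅
1(b) covers ∅
2(f) covers 0:c, 1:b
3(b) covers 2:f
4(e) covers 3:b
5(b) covers 4:e
6(c) covers 4:e
7(c) covers 6:c
8(e) covers 5:b, 7:c
floor of heap: 0:c, 1:b
completions by unplaced set U, small U first (add the entries for U minus each lowest piece of U):
  |U|=1: {8}:1
  |U|=2: {5,8}:1  {7,8}:1
  |U|=3: {5,7,8}:2  {6,7,8}:1
  |U|=4: {5,6,7,8}:3
  |U|=5: {4,5,6,7,8}:3
  |U|=6: {3,4,5,6,7,8}:3
  |U|=7: {2,3,4,5,6,7,8}:3
  start at 0(c): 3
  start at 1(b): 3
sum over floor = 6

6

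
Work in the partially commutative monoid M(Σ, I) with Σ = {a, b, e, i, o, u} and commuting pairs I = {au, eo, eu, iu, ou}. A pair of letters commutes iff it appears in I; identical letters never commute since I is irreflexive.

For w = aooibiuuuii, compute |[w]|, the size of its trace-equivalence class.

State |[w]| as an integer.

#0=a has no predecessor
#1=o depends on [0:a]
#2=o depends on [1:o]
#3=i depends on [2:o]
#4=b depends on [3:i]
#5=i depends on [4:b]
#6=u depends on [4:b]
#7=u depends on [6:u]
#8=u depends on [7:u]
#9=i depends on [5:i]
#10=i depends on [9:i]
sources: [0:a]
N(rest) = Σ N(rest − s) over sources s of rest; N(one piece) = 1:
  size 1 → [8]=1  [10]=1
  size 2 → [7,8]=1  [8,10]=2  [9,10]=1
  size 3 → [5,9,10]=1  [6,7,8]=1  [7,8,10]=3  [8,9,10]=3
  size 4 → [5,8,9,10]=4  [6,7,8,10]=4  [7,8,9,10]=6
  size 5 → [5,7,8,9,10]=10  [6,7,8,9,10]=10
  size 6 → [5,6,7,8,9,10]=20
  size 7 → [4,5,6,7,8,9,10]=20
  size 8 → [3,4,5,6,7,8,9,10]=20
  size 9 → [2,3,4,5,6,7,8,9,10]=20
  first=0(a) contributes 20

20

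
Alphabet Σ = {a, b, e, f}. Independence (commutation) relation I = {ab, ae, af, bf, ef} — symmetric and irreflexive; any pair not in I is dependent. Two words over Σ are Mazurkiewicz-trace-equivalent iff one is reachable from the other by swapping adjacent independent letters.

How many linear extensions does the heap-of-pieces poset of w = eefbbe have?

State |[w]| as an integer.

6

piece 0:e — minimal
piece 1:e rests on {0:e}
piece 2:f — minimal
piece 3:b rests on {1:e}
piece 4:b rests on {3:b}
piece 5:e rests on {4:b}
minimal pieces: {0:e, 2:f}
ways to finish when only these pieces remain (= sum over removing one remaining piece with nothing left below it):
  1 left: {2}→1  {5}→1
  2 left: {2,5}→2  {4,5}→1
  3 left: {2,4,5}→3  {3,4,5}→1
  4 left: {1,3,4,5}→1  {2,3,4,5}→4
  placing 0:e first → 5 extensions
  placing 2:f first → 1 extensions
total linear extensions = 6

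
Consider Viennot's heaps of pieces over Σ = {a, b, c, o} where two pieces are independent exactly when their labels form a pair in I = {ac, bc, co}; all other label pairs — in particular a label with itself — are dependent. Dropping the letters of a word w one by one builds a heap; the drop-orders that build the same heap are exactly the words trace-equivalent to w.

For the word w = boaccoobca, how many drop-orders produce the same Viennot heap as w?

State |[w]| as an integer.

drop 0:b onto floor
drop 1:o onto {0:b}
drop 2:a onto {1:o}
drop 3:c onto floor
drop 4:c onto {3:c}
drop 5:o onto {2:a}
drop 6:o onto {5:o}
drop 7:b onto {6:o}
drop 8:c onto {4:c}
drop 9:a onto {7:b}
ground layer = {0:b, 3:c}
drop-orders for the pieces not yet dropped (sum over which currently-grounded one goes next):
  1 to go: {8} 1  {9} 1
  2 to go: {4,8} 1  {7,9} 1  {8,9} 2
  3 to go: {3,4,8} 1  {4,8,9} 3  {6,7,9} 1  {7,8,9} 3
  4 to go: {3,4,8,9} 4  {4,7,8,9} 6  {5,6,7,9} 1  {6,7,8,9} 4
  5 to go: {2,5,6,7,9} 1  {3,4,7,8,9} 10  {4,6,7,8,9} 10  {5,6,7,8,9} 5
  6 to go: {1,2,5,6,7,9} 1  {2,5,6,7,8,9} 6  {3,4,6,7,8,9} 20  {4,5,6,7,8,9} 15
  7 to go: {0,1,2,5,6,7,9} 1  {1,2,5,6,7,8,9} 7  {2,4,5,6,7,8,9} 21  {3,4,5,6,7,8,9} 35
  8 to go: {0,1,2,5,6,7,8,9} 8  {1,2,4,5,6,7,8,9} 28  {2,3,4,5,6,7,8,9} 56
  if 0:b drops first: 84 orders
  if 3:c drops first: 36 orders
heap linearizations: 120

120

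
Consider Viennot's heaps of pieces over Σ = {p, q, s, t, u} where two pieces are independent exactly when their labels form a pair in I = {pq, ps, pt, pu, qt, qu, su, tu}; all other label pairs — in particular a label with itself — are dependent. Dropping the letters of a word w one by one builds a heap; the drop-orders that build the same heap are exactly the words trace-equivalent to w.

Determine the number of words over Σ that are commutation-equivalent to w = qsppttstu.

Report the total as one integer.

0(q) covers ∅
1(s) covers 0:q
2(p) covers ∅
3(p) covers 2:p
4(t) covers 1:s
5(t) covers 4:t
6(s) covers 5:t
7(t) covers 6:s
8(u) covers ∅
floor of heap: 0:q, 2:p, 8:u
completions by unplaced set U, small U first (add the entries for U minus each lowest piece of U):
  |U|=1: {3}:1  {7}:1  {8}:1
  |U|=2: {2,3}:1  {3,7}:2  {3,8}:2  {6,7}:1  {7,8}:2
  |U|=3: {2,3,7}:3  {2,3,8}:3  {3,6,7}:3  {3,7,8}:6  {5,6,7}:1  {6,7,8}:3
  |U|=4: {2,3,6,7}:6  {2,3,7,8}:12  {3,5,6,7}:4  {3,6,7,8}:12  {4,5,6,7}:1  {5,6,7,8}:4
  |U|=5: {1,4,5,6,7}:1  {2,3,5,6,7}:10  {2,3,6,7,8}:30  {3,4,5,6,7}:5  {3,5,6,7,8}:20  {4,5,6,7,8}:5
  |U|=6: {0,1,4,5,6,7}:1  {1,3,4,5,6,7}:6  {1,4,5,6,7,8}:6  {2,3,4,5,6,7}:15  {2,3,5,6,7,8}:60  {3,4,5,6,7,8}:30
  |U|=7: {0,1,3,4,5,6,7}:7  {0,1,4,5,6,7,8}:7  {1,2,3,4,5,6,7}:21  {1,3,4,5,6,7,8}:42  {2,3,4,5,6,7,8}:105
  start at 0(q): 168
  start at 2(p): 56
  start at 8(u): 28
sum over floor = 252

252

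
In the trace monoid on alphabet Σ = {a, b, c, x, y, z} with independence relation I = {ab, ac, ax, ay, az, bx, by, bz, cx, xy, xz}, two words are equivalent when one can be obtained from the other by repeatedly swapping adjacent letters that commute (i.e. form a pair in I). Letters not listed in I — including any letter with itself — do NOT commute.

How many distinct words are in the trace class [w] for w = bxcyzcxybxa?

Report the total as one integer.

piece 0:b — minimal
piece 1:x — minimal
piece 2:c rests on {0:b}
piece 3:y rests on {2:c}
piece 4:z rests on {3:y}
piece 5:c rests on {4:z}
piece 6:x rests on {1:x}
piece 7:y rests on {5:c}
piece 8:b rests on {5:c}
piece 9:x rests on {6:x}
piece 10:a — minimal
minimal pieces: {0:b, 1:x, 10:a}
ways to finish when only these pieces remain (= sum over removing one remaining piece with nothing left below it):
  1 left: {7}→1  {8}→1  {9}→1  {10}→1
  2 left: {6,9}→1  {7,8}→2  {7,9}→2  {7,10}→2  {8,9}→2  {8,10}→2  {9,10}→2
  3 left: {1,6,9}→1  {5,7,8}→2  {6,7,9}→3  {6,8,9}→3  {6,9,10}→3  {7,8,9}→6  {7,8,10}→6  {7,9,10}→6  {8,9,10}→6
  4 left: {1,6,7,9}→4  {1,6,8,9}→4  {1,6,9,10}→4  {4,5,7,8}→2  {5,7,8,9}→8  {5,7,8,10}→8  {6,7,8,9}→12  {6,7,9,10}→12  {6,8,9,10}→12  {7,8,9,10}→24
  5 left: {1,6,7,8,9}→20  {1,6,7,9,10}→20  {1,6,8,9,10}→20  {3,4,5,7,8}→2  {4,5,7,8,9}→10  {4,5,7,8,10}→10  {5,6,7,8,9}→20  {5,7,8,9,10}→40  {6,7,8,9,10}→60
  6 left: {1,5,6,7,8,9}→40  {1,6,7,8,9,10}→120  {2,3,4,5,7,8}→2  {3,4,5,7,8,9}→12  {3,4,5,7,8,10}→12  {4,5,6,7,8,9}→30  {4,5,7,8,9,10}→60  {5,6,7,8,9,10}→120
  7 left: {0,2,3,4,5,7,8}→2  {1,4,5,6,7,8,9}→70  {1,5,6,7,8,9,10}→280  {2,3,4,5,7,8,9}→14  {2,3,4,5,7,8,10}→14  {3,4,5,6,7,8,9}→42  {3,4,5,7,8,9,10}→84  {4,5,6,7,8,9,10}→210
  8 left: {0,2,3,4,5,7,8,9}→16  {0,2,3,4,5,7,8,10}→16  {1,3,4,5,6,7,8,9}→112  {1,4,5,6,7,8,9,10}→560  {2,3,4,5,6,7,8,9}→56  {2,3,4,5,7,8,9,10}→112  {3,4,5,6,7,8,9,10}→336
  9 left: {0,2,3,4,5,6,7,8,9}→72  {0,2,3,4,5,7,8,9,10}→144  {1,2,3,4,5,6,7,8,9}→168  {1,3,4,5,6,7,8,9,10}→1008  {2,3,4,5,6,7,8,9,10}→504
  placing 0:b first → 1680 extensions
  placing 1:x first → 720 extensions
  placing 10:a first → 240 extensions
total linear extensions = 2640

2640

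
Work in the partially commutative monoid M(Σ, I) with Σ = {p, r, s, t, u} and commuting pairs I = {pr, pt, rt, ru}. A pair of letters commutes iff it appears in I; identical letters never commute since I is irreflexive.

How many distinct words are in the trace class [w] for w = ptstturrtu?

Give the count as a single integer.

piece 0:p — minimal
piece 1:t — minimal
piece 2:s rests on {0:p, 1:t}
piece 3:t rests on {2:s}
piece 4:t rests on {3:t}
piece 5:u rests on {4:t}
piece 6:r rests on {2:s}
piece 7:r rests on {6:r}
piece 8:t rests on {5:u}
piece 9:u rests on {8:t}
minimal pieces: {0:p, 1:t}
ways to finish when only these pieces remain (= sum over removing one remaining piece with nothing left below it):
  1 left: {7}→1  {9}→1
  2 left: {6,7}→1  {7,9}→2  {8,9}→1
  3 left: {5,8,9}→1  {6,7,9}→3  {7,8,9}→3
  4 left: {4,5,8,9}→1  {5,7,8,9}→4  {6,7,8,9}→6
  5 left: {3,4,5,8,9}→1  {4,5,7,8,9}→5  {5,6,7,8,9}→10
  6 left: {3,4,5,7,8,9}→6  {4,5,6,7,8,9}→15
  7 left: {3,4,5,6,7,8,9}→21
  8 left: {2,3,4,5,6,7,8,9}→21
  placing 0:p first → 21 extensions
  placing 1:t first → 21 extensions
total linear extensions = 42

42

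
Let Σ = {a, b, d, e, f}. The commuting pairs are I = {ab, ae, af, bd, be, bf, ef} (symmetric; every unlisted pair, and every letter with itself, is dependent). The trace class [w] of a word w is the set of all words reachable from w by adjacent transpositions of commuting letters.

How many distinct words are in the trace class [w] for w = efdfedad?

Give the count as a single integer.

4

drop 0:e onto floor
drop 1:f onto floor
drop 2:d onto {0:e, 1:f}
drop 3:f onto {2:d}
drop 4:e onto {2:d}
drop 5:d onto {3:f, 4:e}
drop 6:a onto {5:d}
drop 7:d onto {6:a}
ground layer = {0:e, 1:f}
drop-orders for the pieces not yet dropped (sum over which currently-grounded one goes next):
  1 to go: {7} 1
  2 to go: {6,7} 1
  3 to go: {5,6,7} 1
  4 to go: {3,5,6,7} 1  {4,5,6,7} 1
  5 to go: {3,4,5,6,7} 2
  6 to go: {2,3,4,5,6,7} 2
  if 0:e drops first: 2 orders
  if 1:f drops first: 2 orders
heap linearizations: 4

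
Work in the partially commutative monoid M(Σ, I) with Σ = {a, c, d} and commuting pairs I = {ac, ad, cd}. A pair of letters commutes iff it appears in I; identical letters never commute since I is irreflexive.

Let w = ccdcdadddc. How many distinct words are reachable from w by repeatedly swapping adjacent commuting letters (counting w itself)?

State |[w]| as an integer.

#0=c has no predecessor
#1=c depends on [0:c]
#2=d has no predecessor
#3=c depends on [1:c]
#4=d depends on [2:d]
#5=a has no predecessor
#6=d depends on [4:d]
#7=d depends on [6:d]
#8=d depends on [7:d]
#9=c depends on [3:c]
sources: [0:c, 2:d, 5:a]
N(rest) = Σ N(rest − s) over sources s of rest; N(one piece) = 1:
  size 1 → [5]=1  [8]=1  [9]=1
  size 2 → [3,9]=1  [5,8]=2  [5,9]=2  [7,8]=1  [8,9]=2
  size 3 → [1,3,9]=1  [3,5,9]=3  [3,8,9]=3  [5,7,8]=3  [5,8,9]=6  [6,7,8]=1  [7,8,9]=3
  size 4 → [0,1,3,9]=1  [1,3,5,9]=4  [1,3,8,9]=4  [3,5,8,9]=12  [3,7,8,9]=6  [4,6,7,8]=1  [5,6,7,8]=4  [5,7,8,9]=12  [6,7,8,9]=4
  size 5 → [0,1,3,5,9]=5  [0,1,3,8,9]=5  [1,3,5,8,9]=20  [1,3,7,8,9]=10  [2,4,6,7,8]=1  [3,5,7,8,9]=30  [3,6,7,8,9]=10  [4,5,6,7,8]=5  [4,6,7,8,9]=5  [5,6,7,8,9]=20
  size 6 → [0,1,3,5,8,9]=30  [0,1,3,7,8,9]=15  [1,3,5,7,8,9]=60  [1,3,6,7,8,9]=20  [2,4,5,6,7,8]=6  [2,4,6,7,8,9]=6  [3,4,6,7,8,9]=15  [3,5,6,7,8,9]=60  [4,5,6,7,8,9]=30
  size 7 → [0,1,3,5,7,8,9]=105  [0,1,3,6,7,8,9]=35  [1,3,4,6,7,8,9]=35  [1,3,5,6,7,8,9]=140  [2,3,4,6,7,8,9]=21  [2,4,5,6,7,8,9]=42  [3,4,5,6,7,8,9]=105
  size 8 → [0,1,3,4,6,7,8,9]=70  [0,1,3,5,6,7,8,9]=280  [1,2,3,4,6,7,8,9]=56  [1,3,4,5,6,7,8,9]=280  [2,3,4,5,6,7,8,9]=168
  first=0(c) contributes 504
  first=2(d) contributes 630
  first=5(a) contributes 126
|[w]| = 1260

1260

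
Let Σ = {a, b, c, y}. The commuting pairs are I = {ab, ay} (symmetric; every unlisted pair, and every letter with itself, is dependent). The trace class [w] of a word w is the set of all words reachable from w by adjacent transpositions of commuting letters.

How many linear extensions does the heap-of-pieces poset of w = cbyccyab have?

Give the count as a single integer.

drop 0:c onto floor
drop 1:b onto {0:c}
drop 2:y onto {1:b}
drop 3:c onto {2:y}
drop 4:c onto {3:c}
drop 5:y onto {4:c}
drop 6:a onto {4:c}
drop 7:b onto {5:y}
ground layer = {0:c}
drop-orders for the pieces not yet dropped (sum over which currently-grounded one goes next):
  1 to go: {6} 1  {7} 1
  2 to go: {5,7} 1  {6,7} 2
  3 to go: {5,6,7} 3
  4 to go: {4,5,6,7} 3
  5 to go: {3,4,5,6,7} 3
  6 to go: {2,3,4,5,6,7} 3
  if 0:c drops first: 3 orders

3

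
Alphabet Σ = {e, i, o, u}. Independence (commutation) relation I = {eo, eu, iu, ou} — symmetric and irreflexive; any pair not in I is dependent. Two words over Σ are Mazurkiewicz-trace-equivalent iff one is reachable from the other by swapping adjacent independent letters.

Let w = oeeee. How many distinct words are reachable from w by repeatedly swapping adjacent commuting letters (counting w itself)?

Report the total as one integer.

0(o) covers ∅
1(e) covers ∅
2(e) covers 1:e
3(e) covers 2:e
4(e) covers 3:e
floor of heap: 0:o, 1:e
completions by unplaced set U, small U first (add the entries for U minus each lowest piece of U):
  |U|=1: {0}:1  {4}:1
  |U|=2: {0,4}:2  {3,4}:1
  |U|=3: {0,3,4}:3  {2,3,4}:1
  start at 0(o): 1
  start at 1(e): 4
sum over floor = 5

5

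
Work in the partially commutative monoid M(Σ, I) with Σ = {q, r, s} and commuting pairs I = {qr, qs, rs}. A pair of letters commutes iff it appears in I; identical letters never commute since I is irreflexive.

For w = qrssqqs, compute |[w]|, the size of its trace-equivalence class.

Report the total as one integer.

140

0(q) covers ∅
1(r) covers ∅
2(s) covers ∅
3(s) covers 2:s
4(q) covers 0:q
5(q) covers 4:q
6(s) covers 3:s
floor of heap: 0:q, 1:r, 2:s
completions by unplaced set U, small U first (add the entries for U minus each lowest piece of U):
  |U|=1: {1}:1  {5}:1  {6}:1
  |U|=2: {1,5}:2  {1,6}:2  {3,6}:1  {4,5}:1  {5,6}:2
  |U|=3: {0,4,5}:1  {1,3,6}:3  {1,4,5}:3  {1,5,6}:6  {2,3,6}:1  {3,5,6}:3  {4,5,6}:3
  |U|=4: {0,1,4,5}:4  {0,4,5,6}:4  {1,2,3,6}:4  {1,3,5,6}:12  {1,4,5,6}:12  {2,3,5,6}:4  {3,4,5,6}:6
  |U|=5: {0,1,4,5,6}:20  {0,3,4,5,6}:10  {1,2,3,5,6}:20  {1,3,4,5,6}:30  {2,3,4,5,6}:10
  start at 0(q): 60
  start at 1(r): 20
  start at 2(s): 60
sum over floor = 140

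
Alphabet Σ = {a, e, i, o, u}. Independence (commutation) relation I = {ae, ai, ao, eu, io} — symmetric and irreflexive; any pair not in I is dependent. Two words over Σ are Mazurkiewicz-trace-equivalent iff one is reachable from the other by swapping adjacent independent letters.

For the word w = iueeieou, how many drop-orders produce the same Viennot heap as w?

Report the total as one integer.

drop 0:i onto floor
drop 1:u onto {0:i}
drop 2:e onto {0:i}
drop 3:e onto {2:e}
drop 4:i onto {1:u, 3:e}
drop 5:e onto {4:i}
drop 6:o onto {5:e}
drop 7:u onto {6:o}
ground layer = {0:i}
drop-orders for the pieces not yet dropped (sum over which currently-grounded one goes next):
  1 to go: {7} 1
  2 to go: {6,7} 1
  3 to go: {5,6,7} 1
  4 to go: {4,5,6,7} 1
  5 to go: {1,4,5,6,7} 1  {3,4,5,6,7} 1
  6 to go: {1,3,4,5,6,7} 2  {2,3,4,5,6,7} 1
  if 0:i drops first: 3 orders

3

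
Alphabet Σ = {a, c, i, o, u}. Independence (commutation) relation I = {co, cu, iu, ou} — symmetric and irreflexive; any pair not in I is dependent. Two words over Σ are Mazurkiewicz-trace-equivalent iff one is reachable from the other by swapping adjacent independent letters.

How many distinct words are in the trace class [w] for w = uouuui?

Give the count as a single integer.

15

piece 0:u — minimal
piece 1:o — minimal
piece 2:u rests on {0:u}
piece 3:u rests on {2:u}
piece 4:u rests on {3:u}
piece 5:i rests on {1:o}
minimal pieces: {0:u, 1:o}
ways to finish when only these pieces remain (= sum over removing one remaining piece with nothing left below it):
  1 left: {4}→1  {5}→1
  2 left: {1,5}→1  {3,4}→1  {4,5}→2
  3 left: {1,4,5}→3  {2,3,4}→1  {3,4,5}→3
  4 left: {0,2,3,4}→1  {1,3,4,5}→6  {2,3,4,5}→4
  placing 0:u first → 10 extensions
  placing 1:o first → 5 extensions
total linear extensions = 15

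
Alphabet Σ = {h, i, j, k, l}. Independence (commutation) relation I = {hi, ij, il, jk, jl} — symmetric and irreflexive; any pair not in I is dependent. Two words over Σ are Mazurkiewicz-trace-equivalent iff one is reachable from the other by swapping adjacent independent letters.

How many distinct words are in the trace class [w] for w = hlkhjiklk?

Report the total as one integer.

piece 0:h — minimal
piece 1:l rests on {0:h}
piece 2:k rests on {1:l}
piece 3:h rests on {2:k}
piece 4:j rests on {3:h}
piece 5:i rests on {2:k}
piece 6:k rests on {3:h, 5:i}
piece 7:l rests on {6:k}
piece 8:k rests on {7:l}
minimal pieces: {0:h}
ways to finish when only these pieces remain (= sum over removing one remaining piece with nothing left below it):
  1 left: {4}→1  {8}→1
  2 left: {4,8}→2  {7,8}→1
  3 left: {4,7,8}→3  {6,7,8}→1
  4 left: {4,6,7,8}→4  {5,6,7,8}→1
  5 left: {3,4,6,7,8}→4  {4,5,6,7,8}→5
  6 left: {3,4,5,6,7,8}→9
  7 left: {2,3,4,5,6,7,8}→9
  placing 0:h first → 9 extensions

9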